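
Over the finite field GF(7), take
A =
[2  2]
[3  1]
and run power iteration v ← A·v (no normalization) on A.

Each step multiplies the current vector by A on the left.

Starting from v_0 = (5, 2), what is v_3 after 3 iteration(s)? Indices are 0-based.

v_0 = (5, 2).
v_1 = A·v_0 = (0, 3).
v_2 = A·v_1 = (6, 3).
v_3 = A·v_2 = (4, 0).

v_3 = (4, 0)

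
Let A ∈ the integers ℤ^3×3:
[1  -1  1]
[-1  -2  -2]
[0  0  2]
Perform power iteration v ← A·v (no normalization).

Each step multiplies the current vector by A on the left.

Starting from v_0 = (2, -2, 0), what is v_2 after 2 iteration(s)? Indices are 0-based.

v_0 = (2, -2, 0).
v_1 = A·v_0 = (4, 2, 0).
v_2 = A·v_1 = (2, -8, 0).

v_2 = (2, -8, 0)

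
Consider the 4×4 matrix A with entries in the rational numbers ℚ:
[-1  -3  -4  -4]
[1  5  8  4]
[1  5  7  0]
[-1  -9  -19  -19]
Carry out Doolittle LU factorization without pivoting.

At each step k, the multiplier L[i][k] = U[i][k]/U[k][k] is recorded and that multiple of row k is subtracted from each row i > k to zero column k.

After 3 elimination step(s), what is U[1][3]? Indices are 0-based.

U[1][3] = 0

[col 0] pivot -1
  R1 -= -1*R0 → (0, 2, 4, 0)  (L[1][0] := -1)
  R2 -= -1*R0 → (0, 2, 3, -4)  (L[2][0] := -1)
  R3 -= 1*R0 → (0, -6, -15, -15)  (L[3][0] := 1)
[col 1] pivot 2
  R2 -= 1*R1 → (0, 0, -1, -4)  (L[2][1] := 1)
  R3 -= -3*R1 → (0, 0, -3, -15)  (L[3][1] := -3)
[col 2] pivot -1
  R3 -= 3*R2 → (0, 0, 0, -3)  (L[3][2] := 3)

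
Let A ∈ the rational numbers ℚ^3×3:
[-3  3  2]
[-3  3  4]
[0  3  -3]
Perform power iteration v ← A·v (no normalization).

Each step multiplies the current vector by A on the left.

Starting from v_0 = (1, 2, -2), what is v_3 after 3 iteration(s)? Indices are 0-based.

v_3 = (-30, -132, 261)

v_0 = (1, 2, -2).
v_1 = A·v_0 = (-1, -5, 12).
v_2 = A·v_1 = (12, 36, -51).
v_3 = A·v_2 = (-30, -132, 261).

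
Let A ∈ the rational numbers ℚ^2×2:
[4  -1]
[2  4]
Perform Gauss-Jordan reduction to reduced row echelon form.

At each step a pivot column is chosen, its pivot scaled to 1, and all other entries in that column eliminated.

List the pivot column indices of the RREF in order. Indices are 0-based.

pivot columns: 0, 1

step 1: normalize row 0 (÷4) = (1, -1/4)
  row 1: subtract 2×row0 = (0, 9/2)
step 2: normalize row 1 (÷9/2) = (0, 1)
  row 0: subtract -1/4×row1 = (1, 0)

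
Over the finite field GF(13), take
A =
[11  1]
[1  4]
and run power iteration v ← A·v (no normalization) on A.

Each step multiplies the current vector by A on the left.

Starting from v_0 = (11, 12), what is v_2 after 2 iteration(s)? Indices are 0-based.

v_2 = (1, 5)

v_0 = (11, 12).
v_1 = A·v_0 = (3, 7).
v_2 = A·v_1 = (1, 5).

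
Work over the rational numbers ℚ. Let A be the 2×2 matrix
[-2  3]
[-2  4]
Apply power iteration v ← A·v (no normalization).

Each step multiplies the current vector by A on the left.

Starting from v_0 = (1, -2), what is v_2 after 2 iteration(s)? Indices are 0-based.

v_2 = (-14, -24)

v_0 = (1, -2).
v_1 = A·v_0 = (-8, -10).
v_2 = A·v_1 = (-14, -24).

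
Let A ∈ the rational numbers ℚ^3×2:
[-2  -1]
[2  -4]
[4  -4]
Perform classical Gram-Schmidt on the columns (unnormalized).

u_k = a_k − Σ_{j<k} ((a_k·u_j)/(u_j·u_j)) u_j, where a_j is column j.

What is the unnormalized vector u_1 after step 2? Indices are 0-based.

u_1 = (-17/6, -13/6, -1/3)

Step 1: u_0 = a_0 = (-2, 2, 4).
Step 2: u_1 = a_1 − (-11/12)·u_0 = (-17/6, -13/6, -1/3).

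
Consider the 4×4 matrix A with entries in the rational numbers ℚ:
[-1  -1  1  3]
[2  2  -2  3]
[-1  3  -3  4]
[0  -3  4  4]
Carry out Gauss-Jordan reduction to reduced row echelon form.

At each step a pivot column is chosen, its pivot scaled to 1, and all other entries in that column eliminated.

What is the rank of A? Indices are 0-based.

pivot(0,0)=-1: scale R0 → (1, 1, -1, -3)
  clear (1,0): R1 −= (2)R0 → (0, 0, 0, 9)
  clear (2,0): R2 −= (-1)R0 → (0, 4, -4, 1)
pivot(1,1): swap R1↔R2
pivot(1,1)=4: scale R1 → (0, 1, -1, 1/4)
  clear (0,1): R0 −= (1)R1 → (1, 0, 0, -13/4)
  clear (3,1): R3 −= (-3)R1 → (0, 0, 1, 19/4)
pivot(2,2): swap R2↔R3
pivot(2,2)=1: scale R2 → (0, 0, 1, 19/4)
  clear (1,2): R1 −= (-1)R2 → (0, 1, 0, 5)
pivot(3,3)=9: scale R3 → (0, 0, 0, 1)
  clear (0,3): R0 −= (-13/4)R3 → (1, 0, 0, 0)
  clear (1,3): R1 −= (5)R3 → (0, 1, 0, 0)
  clear (2,3): R2 −= (19/4)R3 → (0, 0, 1, 0)

rank = 4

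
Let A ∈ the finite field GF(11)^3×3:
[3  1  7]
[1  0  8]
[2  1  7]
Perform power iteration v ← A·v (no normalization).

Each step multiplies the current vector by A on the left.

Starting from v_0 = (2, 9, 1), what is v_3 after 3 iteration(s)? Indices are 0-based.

v_3 = (10, 8, 3)

v_0 = (2, 9, 1).
v_1 = A·v_0 = (0, 10, 9).
v_2 = A·v_1 = (7, 6, 7).
v_3 = A·v_2 = (10, 8, 3).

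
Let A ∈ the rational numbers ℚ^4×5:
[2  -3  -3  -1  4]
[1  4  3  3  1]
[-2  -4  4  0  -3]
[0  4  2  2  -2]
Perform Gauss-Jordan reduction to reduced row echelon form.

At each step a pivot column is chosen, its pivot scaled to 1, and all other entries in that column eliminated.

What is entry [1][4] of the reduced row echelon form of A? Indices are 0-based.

step 1: normalize row 0 (÷2) = (1, -3/2, -3/2, -1/2, 2)
  row 1: subtract 1×row0 = (0, 11/2, 9/2, 7/2, -1)
  row 2: subtract -2×row0 = (0, -7, 1, -1, 1)
step 2: normalize row 1 (÷11/2) = (0, 1, 9/11, 7/11, -2/11)
  row 0: subtract -3/2×row1 = (1, 0, -3/11, 5/11, 19/11)
  row 2: subtract -7×row1 = (0, 0, 74/11, 38/11, -3/11)
  row 3: subtract 4×row1 = (0, 0, -14/11, -6/11, -14/11)
step 3: normalize row 2 (÷74/11) = (0, 0, 1, 19/37, -3/74)
  row 0: subtract -3/11×row2 = (1, 0, 0, 22/37, 127/74)
  row 1: subtract 9/11×row2 = (0, 1, 0, 8/37, -11/74)
  row 3: subtract -14/11×row2 = (0, 0, 0, 4/37, -49/37)
step 4: normalize row 3 (÷4/37) = (0, 0, 0, 1, -49/4)
  row 0: subtract 22/37×row3 = (1, 0, 0, 0, 9)
  row 1: subtract 8/37×row3 = (0, 1, 0, 0, 5/2)
  row 2: subtract 19/37×row3 = (0, 0, 1, 0, 25/4)

M[1][4] = 5/2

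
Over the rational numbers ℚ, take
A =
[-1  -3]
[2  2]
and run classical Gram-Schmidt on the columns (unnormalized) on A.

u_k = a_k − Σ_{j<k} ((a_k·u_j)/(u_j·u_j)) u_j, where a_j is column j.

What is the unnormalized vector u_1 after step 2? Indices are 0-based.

Step 1: u_0 = a_0 = (-1, 2).
Step 2: u_1 = a_1 − (7/5)·u_0 = (-8/5, -4/5).

u_1 = (-8/5, -4/5)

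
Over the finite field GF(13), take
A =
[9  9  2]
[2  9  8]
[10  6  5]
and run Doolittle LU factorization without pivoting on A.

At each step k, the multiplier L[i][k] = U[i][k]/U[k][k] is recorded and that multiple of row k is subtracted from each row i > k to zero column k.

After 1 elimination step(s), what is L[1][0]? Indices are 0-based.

Step 1: pivot at (0,0) is 9.
  row1 ← row1 − (6)·row0  ⇒  L[1][0]=6, U row1=(0, 7, 9)
  row2 ← row2 − (4)·row0  ⇒  L[2][0]=4, U row2=(0, 9, 10)

L[1][0] = 6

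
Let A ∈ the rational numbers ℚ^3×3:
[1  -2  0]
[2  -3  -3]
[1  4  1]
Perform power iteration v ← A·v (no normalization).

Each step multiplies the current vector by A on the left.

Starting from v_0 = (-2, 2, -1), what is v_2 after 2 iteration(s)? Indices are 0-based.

v_2 = (8, -6, -29)

v_0 = (-2, 2, -1).
v_1 = A·v_0 = (-6, -7, 5).
v_2 = A·v_1 = (8, -6, -29).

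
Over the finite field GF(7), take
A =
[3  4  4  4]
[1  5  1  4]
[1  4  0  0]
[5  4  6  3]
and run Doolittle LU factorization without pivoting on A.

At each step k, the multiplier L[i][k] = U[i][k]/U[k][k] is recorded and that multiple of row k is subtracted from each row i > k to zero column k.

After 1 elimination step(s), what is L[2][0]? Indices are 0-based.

L[2][0] = 5

k=0: U[0][0]=3
  eliminate (1,0): mult=5, new row 1: (0, 6, 2, 5); set L[1][0]=5
  eliminate (2,0): mult=5, new row 2: (0, 5, 1, 1); set L[2][0]=5
  eliminate (3,0): mult=4, new row 3: (0, 2, 4, 1); set L[3][0]=4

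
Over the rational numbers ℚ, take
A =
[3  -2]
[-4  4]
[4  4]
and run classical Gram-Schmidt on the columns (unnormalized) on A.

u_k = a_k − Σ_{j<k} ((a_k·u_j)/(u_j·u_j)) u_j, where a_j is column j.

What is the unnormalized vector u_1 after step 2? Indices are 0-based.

Step 1: u_0 = a_0 = (3, -4, 4).
Step 2: u_1 = a_1 − (-6/41)·u_0 = (-64/41, 140/41, 188/41).

u_1 = (-64/41, 140/41, 188/41)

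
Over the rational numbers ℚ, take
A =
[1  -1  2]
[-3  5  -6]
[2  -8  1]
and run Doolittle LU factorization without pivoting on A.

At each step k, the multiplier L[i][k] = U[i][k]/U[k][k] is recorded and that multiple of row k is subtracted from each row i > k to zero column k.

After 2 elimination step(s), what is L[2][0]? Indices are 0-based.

[col 0] pivot 1
  R1 -= -3*R0 → (0, 2, 0)  (L[1][0] := -3)
  R2 -= 2*R0 → (0, -6, -3)  (L[2][0] := 2)
[col 1] pivot 2
  R2 -= -3*R1 → (0, 0, -3)  (L[2][1] := -3)

L[2][0] = 2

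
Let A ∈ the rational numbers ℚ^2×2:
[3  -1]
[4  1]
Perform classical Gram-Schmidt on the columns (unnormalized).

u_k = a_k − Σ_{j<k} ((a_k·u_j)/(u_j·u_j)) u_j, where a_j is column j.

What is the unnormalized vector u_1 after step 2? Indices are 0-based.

u_1 = (-28/25, 21/25)

Step 1: u_0 = a_0 = (3, 4).
Step 2: u_1 = a_1 − (1/25)·u_0 = (-28/25, 21/25).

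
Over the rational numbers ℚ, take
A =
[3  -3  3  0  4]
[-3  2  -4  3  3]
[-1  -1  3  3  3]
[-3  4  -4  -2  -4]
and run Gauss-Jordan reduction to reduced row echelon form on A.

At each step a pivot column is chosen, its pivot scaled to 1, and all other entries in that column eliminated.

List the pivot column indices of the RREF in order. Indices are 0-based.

step 1: normalize row 0 (÷3) = (1, -1, 1, 0, 4/3)
  row 1: subtract -3×row0 = (0, -1, -1, 3, 7)
  row 2: subtract -1×row0 = (0, -2, 4, 3, 13/3)
  row 3: subtract -3×row0 = (0, 1, -1, -2, 0)
step 2: normalize row 1 (÷-1) = (0, 1, 1, -3, -7)
  row 0: subtract -1×row1 = (1, 0, 2, -3, -17/3)
  row 2: subtract -2×row1 = (0, 0, 6, -3, -29/3)
  row 3: subtract 1×row1 = (0, 0, -2, 1, 7)
step 3: normalize row 2 (÷6) = (0, 0, 1, -1/2, -29/18)
  row 0: subtract 2×row2 = (1, 0, 0, -2, -22/9)
  row 1: subtract 1×row2 = (0, 1, 0, -5/2, -97/18)
  row 3: subtract -2×row2 = (0, 0, 0, 0, 34/9)
skip col 3 (zero from row 3)
step 4: normalize row 3 (÷34/9) = (0, 0, 0, 0, 1)
  row 0: subtract -22/9×row3 = (1, 0, 0, -2, 0)
  row 1: subtract -97/18×row3 = (0, 1, 0, -5/2, 0)
  row 2: subtract -29/18×row3 = (0, 0, 1, -1/2, 0)

pivot columns: 0, 1, 2, 4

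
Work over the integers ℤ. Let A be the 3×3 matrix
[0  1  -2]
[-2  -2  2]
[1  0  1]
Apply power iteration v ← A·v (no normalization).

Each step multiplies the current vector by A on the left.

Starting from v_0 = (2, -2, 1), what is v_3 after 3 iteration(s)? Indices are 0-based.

v_3 = (12, -14, -5)

v_0 = (2, -2, 1).
v_1 = A·v_0 = (-4, 2, 3).
v_2 = A·v_1 = (-4, 10, -1).
v_3 = A·v_2 = (12, -14, -5).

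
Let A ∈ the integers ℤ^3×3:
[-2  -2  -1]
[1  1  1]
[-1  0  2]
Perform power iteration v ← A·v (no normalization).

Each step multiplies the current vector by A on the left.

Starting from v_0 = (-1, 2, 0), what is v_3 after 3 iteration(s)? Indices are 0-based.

v_3 = (-6, 5, 7)

v_0 = (-1, 2, 0).
v_1 = A·v_0 = (-2, 1, 1).
v_2 = A·v_1 = (1, 0, 4).
v_3 = A·v_2 = (-6, 5, 7).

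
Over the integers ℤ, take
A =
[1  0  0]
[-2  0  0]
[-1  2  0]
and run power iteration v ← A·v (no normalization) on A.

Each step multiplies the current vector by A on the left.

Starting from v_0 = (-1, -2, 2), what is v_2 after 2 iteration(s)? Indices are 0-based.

v_0 = (-1, -2, 2).
v_1 = A·v_0 = (-1, 2, -3).
v_2 = A·v_1 = (-1, 2, 5).

v_2 = (-1, 2, 5)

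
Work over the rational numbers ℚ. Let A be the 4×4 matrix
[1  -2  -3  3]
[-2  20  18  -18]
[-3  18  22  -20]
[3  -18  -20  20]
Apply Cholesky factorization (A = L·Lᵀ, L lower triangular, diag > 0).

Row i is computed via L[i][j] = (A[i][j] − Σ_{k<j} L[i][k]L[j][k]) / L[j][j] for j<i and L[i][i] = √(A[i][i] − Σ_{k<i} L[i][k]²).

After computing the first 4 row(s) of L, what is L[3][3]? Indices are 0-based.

Step 1: L[0][0] = √(1) = 1.
  L[1][0] = (-2) / L[0][0] = -2.
Step 2: L[1][1] = √(16) = 4.
  L[2][0] = (-3) / L[0][0] = -3.
  L[2][1] = (12) / L[1][1] = 3.
Step 3: L[2][2] = √(4) = 2.
  L[3][0] = (3) / L[0][0] = 3.
  L[3][1] = (-12) / L[1][1] = -3.
  L[3][2] = (-2) / L[2][2] = -1.
Step 4: L[3][3] = √(1) = 1.

L[3][3] = 1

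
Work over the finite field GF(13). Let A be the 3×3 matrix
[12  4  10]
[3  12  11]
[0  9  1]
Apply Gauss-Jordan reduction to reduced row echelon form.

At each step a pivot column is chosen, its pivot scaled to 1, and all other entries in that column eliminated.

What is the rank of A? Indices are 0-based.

rank = 3

[1] R0 /= 12  ⇒  (1, 9, 3)
     R1 -= 3·R0  ⇒  (0, 11, 2)
[2] R1 /= 11  ⇒  (0, 1, 12)
     R0 -= 9·R1  ⇒  (1, 0, 12)
     R2 -= 9·R1  ⇒  (0, 0, 10)
[3] R2 /= 10  ⇒  (0, 0, 1)
     R0 -= 12·R2  ⇒  (1, 0, 0)
     R1 -= 12·R2  ⇒  (0, 1, 0)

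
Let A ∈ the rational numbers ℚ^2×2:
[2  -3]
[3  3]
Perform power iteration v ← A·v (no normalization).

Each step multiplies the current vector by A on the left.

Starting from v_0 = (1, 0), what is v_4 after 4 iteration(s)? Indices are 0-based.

v_0 = (1, 0).
v_1 = A·v_0 = (2, 3).
v_2 = A·v_1 = (-5, 15).
v_3 = A·v_2 = (-55, 30).
v_4 = A·v_3 = (-200, -75).

v_4 = (-200, -75)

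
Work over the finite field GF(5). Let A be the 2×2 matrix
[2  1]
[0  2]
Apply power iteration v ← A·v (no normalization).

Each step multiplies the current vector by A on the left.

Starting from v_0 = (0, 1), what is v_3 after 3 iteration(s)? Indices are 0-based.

v_3 = (2, 3)

v_0 = (0, 1).
v_1 = A·v_0 = (1, 2).
v_2 = A·v_1 = (4, 4).
v_3 = A·v_2 = (2, 3).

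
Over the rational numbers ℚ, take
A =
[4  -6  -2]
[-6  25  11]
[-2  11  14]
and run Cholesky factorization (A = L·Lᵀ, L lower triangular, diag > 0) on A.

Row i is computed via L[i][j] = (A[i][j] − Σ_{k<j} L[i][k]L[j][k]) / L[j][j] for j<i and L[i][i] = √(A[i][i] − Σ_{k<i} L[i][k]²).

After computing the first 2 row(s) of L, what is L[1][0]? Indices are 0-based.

L[1][0] = -3

Step 1: L[0][0] = √(4) = 2.
  L[1][0] = (-6) / L[0][0] = -3.
Step 2: L[1][1] = √(16) = 4.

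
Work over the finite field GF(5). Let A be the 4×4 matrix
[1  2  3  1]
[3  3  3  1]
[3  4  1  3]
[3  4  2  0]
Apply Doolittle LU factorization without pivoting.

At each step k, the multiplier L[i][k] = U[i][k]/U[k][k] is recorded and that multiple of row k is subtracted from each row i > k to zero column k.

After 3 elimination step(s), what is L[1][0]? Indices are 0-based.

L[1][0] = 3

[col 0] pivot 1
  R1 -= 3*R0 → (0, 2, 4, 3)  (L[1][0] := 3)
  R2 -= 3*R0 → (0, 3, 2, 0)  (L[2][0] := 3)
  R3 -= 3*R0 → (0, 3, 3, 2)  (L[3][0] := 3)
[col 1] pivot 2
  R2 -= 4*R1 → (0, 0, 1, 3)  (L[2][1] := 4)
  R3 -= 4*R1 → (0, 0, 2, 0)  (L[3][1] := 4)
[col 2] pivot 1
  R3 -= 2*R2 → (0, 0, 0, 4)  (L[3][2] := 2)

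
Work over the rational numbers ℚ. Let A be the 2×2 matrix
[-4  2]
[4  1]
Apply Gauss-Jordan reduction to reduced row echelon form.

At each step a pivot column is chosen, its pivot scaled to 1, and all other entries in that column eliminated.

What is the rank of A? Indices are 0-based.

rank = 2

pivot(0,0)=-4: scale R0 → (1, -1/2)
  clear (1,0): R1 −= (4)R0 → (0, 3)
pivot(1,1)=3: scale R1 → (0, 1)
  clear (0,1): R0 −= (-1/2)R1 → (1, 0)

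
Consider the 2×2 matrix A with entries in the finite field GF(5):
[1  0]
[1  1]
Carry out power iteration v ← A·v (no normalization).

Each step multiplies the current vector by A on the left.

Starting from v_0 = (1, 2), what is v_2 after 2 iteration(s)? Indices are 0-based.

v_2 = (1, 4)

v_0 = (1, 2).
v_1 = A·v_0 = (1, 3).
v_2 = A·v_1 = (1, 4).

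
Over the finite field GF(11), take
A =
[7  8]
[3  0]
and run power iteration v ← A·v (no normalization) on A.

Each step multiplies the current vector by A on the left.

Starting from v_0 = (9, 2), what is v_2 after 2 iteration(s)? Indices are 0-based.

v_0 = (9, 2).
v_1 = A·v_0 = (2, 5).
v_2 = A·v_1 = (10, 6).

v_2 = (10, 6)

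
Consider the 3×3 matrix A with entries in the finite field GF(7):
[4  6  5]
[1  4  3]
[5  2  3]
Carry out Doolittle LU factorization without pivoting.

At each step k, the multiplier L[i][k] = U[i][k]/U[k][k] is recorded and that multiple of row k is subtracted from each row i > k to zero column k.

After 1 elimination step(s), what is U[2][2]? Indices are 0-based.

Step 1: pivot at (0,0) is 4.
  row1 ← row1 − (2)·row0  ⇒  L[1][0]=2, U row1=(0, 6, 0)
  row2 ← row2 − (3)·row0  ⇒  L[2][0]=3, U row2=(0, 5, 2)

U[2][2] = 2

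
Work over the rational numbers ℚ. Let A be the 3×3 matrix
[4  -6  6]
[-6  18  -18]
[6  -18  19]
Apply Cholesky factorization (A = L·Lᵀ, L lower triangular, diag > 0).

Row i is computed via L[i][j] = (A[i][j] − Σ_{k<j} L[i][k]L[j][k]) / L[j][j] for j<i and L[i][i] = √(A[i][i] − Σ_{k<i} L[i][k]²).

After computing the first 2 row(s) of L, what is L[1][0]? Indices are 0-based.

Step 1: L[0][0] = √(4) = 2.
  L[1][0] = (-6) / L[0][0] = -3.
Step 2: L[1][1] = √(9) = 3.

L[1][0] = -3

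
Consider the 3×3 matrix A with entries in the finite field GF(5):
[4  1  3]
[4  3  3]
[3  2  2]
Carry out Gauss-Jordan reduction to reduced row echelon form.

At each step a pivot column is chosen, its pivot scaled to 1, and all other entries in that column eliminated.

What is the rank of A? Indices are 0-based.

[1] R0 /= 4  ⇒  (1, 4, 2)
     R1 -= 4·R0  ⇒  (0, 2, 0)
     R2 -= 3·R0  ⇒  (0, 0, 1)
[2] R1 /= 2  ⇒  (0, 1, 0)
     R0 -= 4·R1  ⇒  (1, 0, 2)
[3] R2 /= 1  ⇒  (0, 0, 1)
     R0 -= 2·R2  ⇒  (1, 0, 0)

rank = 3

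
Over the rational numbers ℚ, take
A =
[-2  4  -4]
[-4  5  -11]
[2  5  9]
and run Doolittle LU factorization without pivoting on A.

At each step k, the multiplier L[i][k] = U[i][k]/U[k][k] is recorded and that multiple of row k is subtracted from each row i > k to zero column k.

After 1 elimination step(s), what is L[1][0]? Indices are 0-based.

L[1][0] = 2

[col 0] pivot -2
  R1 -= 2*R0 → (0, -3, -3)  (L[1][0] := 2)
  R2 -= -1*R0 → (0, 9, 5)  (L[2][0] := -1)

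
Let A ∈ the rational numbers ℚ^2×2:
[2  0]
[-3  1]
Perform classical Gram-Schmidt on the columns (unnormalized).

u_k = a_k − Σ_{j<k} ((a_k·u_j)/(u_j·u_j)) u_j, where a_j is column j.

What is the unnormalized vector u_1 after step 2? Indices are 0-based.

u_1 = (6/13, 4/13)

Step 1: u_0 = a_0 = (2, -3).
Step 2: u_1 = a_1 − (-3/13)·u_0 = (6/13, 4/13).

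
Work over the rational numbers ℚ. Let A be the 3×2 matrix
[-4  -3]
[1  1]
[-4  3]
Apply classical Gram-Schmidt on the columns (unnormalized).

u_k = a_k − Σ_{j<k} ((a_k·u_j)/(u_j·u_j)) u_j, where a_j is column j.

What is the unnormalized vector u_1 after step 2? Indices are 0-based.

Step 1: u_0 = a_0 = (-4, 1, -4).
Step 2: u_1 = a_1 − (1/33)·u_0 = (-95/33, 32/33, 103/33).

u_1 = (-95/33, 32/33, 103/33)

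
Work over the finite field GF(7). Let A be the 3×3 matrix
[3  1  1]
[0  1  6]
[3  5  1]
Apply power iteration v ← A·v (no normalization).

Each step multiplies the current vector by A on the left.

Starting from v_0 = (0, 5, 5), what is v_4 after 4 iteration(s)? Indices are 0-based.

v_4 = (0, 2, 4)

v_0 = (0, 5, 5).
v_1 = A·v_0 = (3, 0, 2).
v_2 = A·v_1 = (4, 5, 4).
v_3 = A·v_2 = (0, 1, 6).
v_4 = A·v_3 = (0, 2, 4).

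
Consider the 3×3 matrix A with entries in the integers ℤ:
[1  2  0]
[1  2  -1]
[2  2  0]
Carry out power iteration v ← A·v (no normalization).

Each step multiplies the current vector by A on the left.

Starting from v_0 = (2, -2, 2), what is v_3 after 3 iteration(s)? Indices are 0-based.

v_3 = (-30, -18, -40)

v_0 = (2, -2, 2).
v_1 = A·v_0 = (-2, -4, 0).
v_2 = A·v_1 = (-10, -10, -12).
v_3 = A·v_2 = (-30, -18, -40).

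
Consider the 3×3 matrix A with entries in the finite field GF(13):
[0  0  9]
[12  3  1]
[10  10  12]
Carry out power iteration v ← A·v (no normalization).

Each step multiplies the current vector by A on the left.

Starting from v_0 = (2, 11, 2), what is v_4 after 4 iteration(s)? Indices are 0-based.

v_4 = (11, 1, 1)

v_0 = (2, 11, 2).
v_1 = A·v_0 = (5, 7, 11).
v_2 = A·v_1 = (8, 1, 5).
v_3 = A·v_2 = (6, 0, 7).
v_4 = A·v_3 = (11, 1, 1).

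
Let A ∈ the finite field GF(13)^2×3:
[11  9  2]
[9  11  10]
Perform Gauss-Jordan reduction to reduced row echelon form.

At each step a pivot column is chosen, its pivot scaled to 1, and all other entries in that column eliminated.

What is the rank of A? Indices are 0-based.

rank = 2

pivot(0,0)=11: scale R0 → (1, 2, 12)
  clear (1,0): R1 −= (9)R0 → (0, 6, 6)
pivot(1,1)=6: scale R1 → (0, 1, 1)
  clear (0,1): R0 −= (2)R1 → (1, 0, 10)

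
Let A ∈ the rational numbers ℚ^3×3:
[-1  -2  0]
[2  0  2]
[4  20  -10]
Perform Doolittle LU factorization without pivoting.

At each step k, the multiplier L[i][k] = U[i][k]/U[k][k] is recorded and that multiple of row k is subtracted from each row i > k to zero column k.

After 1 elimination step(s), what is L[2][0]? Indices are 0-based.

k=0: U[0][0]=-1
  eliminate (1,0): mult=-2, new row 1: (0, -4, 2); set L[1][0]=-2
  eliminate (2,0): mult=-4, new row 2: (0, 12, -10); set L[2][0]=-4

L[2][0] = -4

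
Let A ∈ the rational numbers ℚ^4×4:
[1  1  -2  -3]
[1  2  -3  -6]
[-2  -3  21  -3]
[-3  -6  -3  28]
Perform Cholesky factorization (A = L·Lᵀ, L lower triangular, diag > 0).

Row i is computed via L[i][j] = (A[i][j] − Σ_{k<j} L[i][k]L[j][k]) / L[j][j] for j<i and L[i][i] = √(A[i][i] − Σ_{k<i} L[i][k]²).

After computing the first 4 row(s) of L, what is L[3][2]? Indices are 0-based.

Step 1: L[0][0] = √(1) = 1.
  L[1][0] = (1) / L[0][0] = 1.
Step 2: L[1][1] = √(1) = 1.
  L[2][0] = (-2) / L[0][0] = -2.
  L[2][1] = (-1) / L[1][1] = -1.
Step 3: L[2][2] = √(16) = 4.
  L[3][0] = (-3) / L[0][0] = -3.
  L[3][1] = (-3) / L[1][1] = -3.
  L[3][2] = (-12) / L[2][2] = -3.
Step 4: L[3][3] = √(1) = 1.

L[3][2] = -3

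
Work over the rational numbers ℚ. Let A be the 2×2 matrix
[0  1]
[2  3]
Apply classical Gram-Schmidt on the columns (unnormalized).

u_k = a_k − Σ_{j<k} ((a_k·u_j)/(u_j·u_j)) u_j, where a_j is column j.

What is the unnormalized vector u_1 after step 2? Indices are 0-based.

Step 1: u_0 = a_0 = (0, 2).
Step 2: u_1 = a_1 − (3/2)·u_0 = (1, 0).

u_1 = (1, 0)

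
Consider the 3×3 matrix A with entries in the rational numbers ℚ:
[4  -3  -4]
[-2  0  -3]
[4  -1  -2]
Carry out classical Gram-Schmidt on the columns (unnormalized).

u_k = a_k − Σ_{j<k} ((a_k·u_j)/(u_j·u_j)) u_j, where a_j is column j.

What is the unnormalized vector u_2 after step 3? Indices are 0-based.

u_2 = (7/13, -28/13, -21/13)

Step 1: u_0 = a_0 = (4, -2, 4).
Step 2: u_1 = a_1 − (-4/9)·u_0 = (-11/9, -8/9, 7/9).
Step 3: u_2 = a_2 − (-1/2)·u_0 − (27/13)·u_1 = (7/13, -28/13, -21/13).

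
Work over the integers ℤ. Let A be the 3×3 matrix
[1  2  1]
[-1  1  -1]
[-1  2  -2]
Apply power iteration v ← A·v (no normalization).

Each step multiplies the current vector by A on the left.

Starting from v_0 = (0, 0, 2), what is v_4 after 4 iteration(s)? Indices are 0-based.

v_4 = (6, 6, 8)

v_0 = (0, 0, 2).
v_1 = A·v_0 = (2, -2, -4).
v_2 = A·v_1 = (-6, 0, 2).
v_3 = A·v_2 = (-4, 4, 2).
v_4 = A·v_3 = (6, 6, 8).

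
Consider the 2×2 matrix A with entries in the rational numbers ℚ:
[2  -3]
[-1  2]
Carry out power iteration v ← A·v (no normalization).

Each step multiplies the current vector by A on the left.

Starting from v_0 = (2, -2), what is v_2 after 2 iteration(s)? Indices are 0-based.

v_0 = (2, -2).
v_1 = A·v_0 = (10, -6).
v_2 = A·v_1 = (38, -22).

v_2 = (38, -22)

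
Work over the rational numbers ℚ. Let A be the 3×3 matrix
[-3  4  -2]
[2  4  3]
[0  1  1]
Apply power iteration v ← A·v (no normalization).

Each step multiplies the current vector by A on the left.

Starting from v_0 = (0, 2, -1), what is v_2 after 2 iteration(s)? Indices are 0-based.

v_2 = (-12, 43, 6)

v_0 = (0, 2, -1).
v_1 = A·v_0 = (10, 5, 1).
v_2 = A·v_1 = (-12, 43, 6).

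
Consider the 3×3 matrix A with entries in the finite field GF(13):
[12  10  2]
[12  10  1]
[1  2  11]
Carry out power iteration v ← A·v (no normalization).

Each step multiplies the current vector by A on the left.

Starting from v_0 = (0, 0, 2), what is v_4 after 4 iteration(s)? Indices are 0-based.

v_4 = (5, 5, 10)

v_0 = (0, 0, 2).
v_1 = A·v_0 = (4, 2, 9).
v_2 = A·v_1 = (8, 12, 3).
v_3 = A·v_2 = (1, 11, 0).
v_4 = A·v_3 = (5, 5, 10).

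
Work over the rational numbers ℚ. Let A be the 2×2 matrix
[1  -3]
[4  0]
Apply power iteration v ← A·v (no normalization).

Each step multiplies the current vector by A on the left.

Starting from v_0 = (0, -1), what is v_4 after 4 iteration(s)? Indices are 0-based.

v_4 = (-69, -132)

v_0 = (0, -1).
v_1 = A·v_0 = (3, 0).
v_2 = A·v_1 = (3, 12).
v_3 = A·v_2 = (-33, 12).
v_4 = A·v_3 = (-69, -132).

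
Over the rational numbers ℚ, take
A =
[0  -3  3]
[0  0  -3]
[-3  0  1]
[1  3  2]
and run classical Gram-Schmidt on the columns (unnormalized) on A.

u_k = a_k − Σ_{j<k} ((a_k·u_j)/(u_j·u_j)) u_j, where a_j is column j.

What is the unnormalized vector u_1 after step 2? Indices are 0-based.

Step 1: u_0 = a_0 = (0, 0, -3, 1).
Step 2: u_1 = a_1 − (3/10)·u_0 = (-3, 0, 9/10, 27/10).

u_1 = (-3, 0, 9/10, 27/10)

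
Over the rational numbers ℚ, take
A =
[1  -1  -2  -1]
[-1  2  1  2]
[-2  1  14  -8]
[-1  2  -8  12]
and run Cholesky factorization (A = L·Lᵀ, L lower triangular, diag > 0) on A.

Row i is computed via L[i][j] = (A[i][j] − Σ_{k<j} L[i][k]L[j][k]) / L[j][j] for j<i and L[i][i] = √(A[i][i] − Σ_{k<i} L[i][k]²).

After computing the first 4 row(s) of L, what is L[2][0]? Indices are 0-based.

Step 1: L[0][0] = √(1) = 1.
  L[1][0] = (-1) / L[0][0] = -1.
Step 2: L[1][1] = √(1) = 1.
  L[2][0] = (-2) / L[0][0] = -2.
  L[2][1] = (-1) / L[1][1] = -1.
Step 3: L[2][2] = √(9) = 3.
  L[3][0] = (-1) / L[0][0] = -1.
  L[3][1] = (1) / L[1][1] = 1.
  L[3][2] = (-9) / L[2][2] = -3.
Step 4: L[3][3] = √(1) = 1.

L[2][0] = -2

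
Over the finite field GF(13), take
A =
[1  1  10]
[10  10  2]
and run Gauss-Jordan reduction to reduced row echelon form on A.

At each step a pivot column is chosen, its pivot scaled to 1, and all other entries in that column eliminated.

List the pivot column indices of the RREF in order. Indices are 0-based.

step 1: normalize row 0 (÷1) = (1, 1, 10)
  row 1: subtract 10×row0 = (0, 0, 6)
skip col 1 (zero from row 1)
step 2: normalize row 1 (÷6) = (0, 0, 1)
  row 0: subtract 10×row1 = (1, 1, 0)

pivot columns: 0, 2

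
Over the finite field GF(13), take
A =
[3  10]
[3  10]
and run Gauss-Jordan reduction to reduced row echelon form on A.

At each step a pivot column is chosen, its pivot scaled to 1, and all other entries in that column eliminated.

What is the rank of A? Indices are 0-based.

rank = 1

pivot(0,0)=3: scale R0 → (1, 12)
  clear (1,0): R1 −= (3)R0 → (0, 0)
col 1: no nonzero at/below row 1; advance.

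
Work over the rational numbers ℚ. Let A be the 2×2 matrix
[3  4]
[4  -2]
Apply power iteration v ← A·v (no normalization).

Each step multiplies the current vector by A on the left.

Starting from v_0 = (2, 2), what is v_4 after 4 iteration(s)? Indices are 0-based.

v_4 = (1642, 1192)

v_0 = (2, 2).
v_1 = A·v_0 = (14, 4).
v_2 = A·v_1 = (58, 48).
v_3 = A·v_2 = (366, 136).
v_4 = A·v_3 = (1642, 1192).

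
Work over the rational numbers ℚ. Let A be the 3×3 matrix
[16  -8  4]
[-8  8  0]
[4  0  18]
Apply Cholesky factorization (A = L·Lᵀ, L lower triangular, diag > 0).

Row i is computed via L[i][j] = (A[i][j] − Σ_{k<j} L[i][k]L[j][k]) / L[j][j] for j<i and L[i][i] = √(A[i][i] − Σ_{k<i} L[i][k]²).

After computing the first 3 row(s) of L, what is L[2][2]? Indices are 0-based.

Step 1: L[0][0] = √(16) = 4.
  L[1][0] = (-8) / L[0][0] = -2.
Step 2: L[1][1] = √(4) = 2.
  L[2][0] = (4) / L[0][0] = 1.
  L[2][1] = (2) / L[1][1] = 1.
Step 3: L[2][2] = √(16) = 4.

L[2][2] = 4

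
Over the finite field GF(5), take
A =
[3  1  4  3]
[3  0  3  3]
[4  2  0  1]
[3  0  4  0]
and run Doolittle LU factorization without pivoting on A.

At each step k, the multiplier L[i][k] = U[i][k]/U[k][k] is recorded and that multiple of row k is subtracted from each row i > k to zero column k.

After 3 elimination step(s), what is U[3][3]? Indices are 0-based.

U[3][3] = 4

[col 0] pivot 3
  R1 -= 1*R0 → (0, 4, 4, 0)  (L[1][0] := 1)
  R2 -= 3*R0 → (0, 4, 3, 2)  (L[2][0] := 3)
  R3 -= 1*R0 → (0, 4, 0, 2)  (L[3][0] := 1)
[col 1] pivot 4
  R2 -= 1*R1 → (0, 0, 4, 2)  (L[2][1] := 1)
  R3 -= 1*R1 → (0, 0, 1, 2)  (L[3][1] := 1)
[col 2] pivot 4
  R3 -= 4*R2 → (0, 0, 0, 4)  (L[3][2] := 4)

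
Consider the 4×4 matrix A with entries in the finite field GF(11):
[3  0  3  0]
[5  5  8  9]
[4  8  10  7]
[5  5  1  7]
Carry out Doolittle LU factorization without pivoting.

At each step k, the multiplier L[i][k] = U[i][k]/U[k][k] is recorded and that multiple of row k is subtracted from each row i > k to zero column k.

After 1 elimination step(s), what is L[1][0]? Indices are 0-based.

L[1][0] = 9

[col 0] pivot 3
  R1 -= 9*R0 → (0, 5, 3, 9)  (L[1][0] := 9)
  R2 -= 5*R0 → (0, 8, 6, 7)  (L[2][0] := 5)
  R3 -= 9*R0 → (0, 5, 7, 7)  (L[3][0] := 9)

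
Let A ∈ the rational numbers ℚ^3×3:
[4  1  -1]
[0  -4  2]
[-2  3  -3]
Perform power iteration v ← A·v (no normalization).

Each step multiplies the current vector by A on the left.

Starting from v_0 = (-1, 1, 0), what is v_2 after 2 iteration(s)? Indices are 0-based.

v_0 = (-1, 1, 0).
v_1 = A·v_0 = (-3, -4, 5).
v_2 = A·v_1 = (-21, 26, -21).

v_2 = (-21, 26, -21)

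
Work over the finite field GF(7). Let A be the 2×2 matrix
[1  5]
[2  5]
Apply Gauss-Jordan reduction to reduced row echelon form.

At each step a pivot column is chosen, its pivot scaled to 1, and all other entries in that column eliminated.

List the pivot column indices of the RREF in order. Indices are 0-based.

pivot columns: 0, 1

pivot(0,0)=1: scale R0 → (1, 5)
  clear (1,0): R1 −= (2)R0 → (0, 2)
pivot(1,1)=2: scale R1 → (0, 1)
  clear (0,1): R0 −= (5)R1 → (1, 0)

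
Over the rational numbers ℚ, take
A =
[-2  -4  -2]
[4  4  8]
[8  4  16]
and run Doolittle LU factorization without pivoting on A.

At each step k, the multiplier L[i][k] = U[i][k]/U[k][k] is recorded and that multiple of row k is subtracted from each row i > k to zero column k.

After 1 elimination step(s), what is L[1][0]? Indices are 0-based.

Step 1: pivot at (0,0) is -2.
  row1 ← row1 − (-2)·row0  ⇒  L[1][0]=-2, U row1=(0, -4, 4)
  row2 ← row2 − (-4)·row0  ⇒  L[2][0]=-4, U row2=(0, -12, 8)

L[1][0] = -2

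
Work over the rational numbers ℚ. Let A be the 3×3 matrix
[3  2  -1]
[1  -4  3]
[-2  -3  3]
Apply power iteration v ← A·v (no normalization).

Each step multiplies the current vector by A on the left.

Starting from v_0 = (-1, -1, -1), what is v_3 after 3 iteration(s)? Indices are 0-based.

v_0 = (-1, -1, -1).
v_1 = A·v_0 = (-4, 0, 2).
v_2 = A·v_1 = (-14, 2, 14).
v_3 = A·v_2 = (-52, 20, 64).

v_3 = (-52, 20, 64)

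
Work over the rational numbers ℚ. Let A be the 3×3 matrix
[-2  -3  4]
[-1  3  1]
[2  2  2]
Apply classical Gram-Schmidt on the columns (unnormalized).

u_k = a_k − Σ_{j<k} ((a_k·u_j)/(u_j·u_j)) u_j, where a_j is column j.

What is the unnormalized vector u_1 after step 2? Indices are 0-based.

Step 1: u_0 = a_0 = (-2, -1, 2).
Step 2: u_1 = a_1 − (7/9)·u_0 = (-13/9, 34/9, 4/9).

u_1 = (-13/9, 34/9, 4/9)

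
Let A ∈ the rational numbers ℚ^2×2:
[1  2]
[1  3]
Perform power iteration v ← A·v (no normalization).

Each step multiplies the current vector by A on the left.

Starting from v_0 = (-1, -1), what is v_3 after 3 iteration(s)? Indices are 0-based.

v_3 = (-41, -56)

v_0 = (-1, -1).
v_1 = A·v_0 = (-3, -4).
v_2 = A·v_1 = (-11, -15).
v_3 = A·v_2 = (-41, -56).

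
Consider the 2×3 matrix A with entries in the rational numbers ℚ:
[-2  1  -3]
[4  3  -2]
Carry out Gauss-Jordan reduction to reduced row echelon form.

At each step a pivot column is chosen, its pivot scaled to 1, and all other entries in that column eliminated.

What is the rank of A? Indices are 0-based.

pivot(0,0)=-2: scale R0 → (1, -1/2, 3/2)
  clear (1,0): R1 −= (4)R0 → (0, 5, -8)
pivot(1,1)=5: scale R1 → (0, 1, -8/5)
  clear (0,1): R0 −= (-1/2)R1 → (1, 0, 7/10)

rank = 2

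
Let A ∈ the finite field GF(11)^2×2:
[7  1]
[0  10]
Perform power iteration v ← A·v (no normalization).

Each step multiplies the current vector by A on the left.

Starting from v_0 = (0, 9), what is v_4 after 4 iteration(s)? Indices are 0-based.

v_4 = (5, 9)

v_0 = (0, 9).
v_1 = A·v_0 = (9, 2).
v_2 = A·v_1 = (10, 9).
v_3 = A·v_2 = (2, 2).
v_4 = A·v_3 = (5, 9).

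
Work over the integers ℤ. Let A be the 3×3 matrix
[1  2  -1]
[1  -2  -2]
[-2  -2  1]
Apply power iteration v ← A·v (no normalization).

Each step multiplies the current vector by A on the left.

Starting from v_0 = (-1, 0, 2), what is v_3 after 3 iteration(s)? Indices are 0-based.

v_0 = (-1, 0, 2).
v_1 = A·v_0 = (-3, -5, 4).
v_2 = A·v_1 = (-17, -1, 20).
v_3 = A·v_2 = (-39, -55, 56).

v_3 = (-39, -55, 56)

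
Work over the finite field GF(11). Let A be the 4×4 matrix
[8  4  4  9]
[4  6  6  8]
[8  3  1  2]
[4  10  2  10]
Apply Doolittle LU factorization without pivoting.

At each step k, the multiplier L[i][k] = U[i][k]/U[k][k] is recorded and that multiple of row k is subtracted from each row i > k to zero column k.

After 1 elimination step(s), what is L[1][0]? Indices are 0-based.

Step 1: pivot at (0,0) is 8.
  row1 ← row1 − (6)·row0  ⇒  L[1][0]=6, U row1=(0, 4, 4, 9)
  row2 ← row2 − (1)·row0  ⇒  L[2][0]=1, U row2=(0, 10, 8, 4)
  row3 ← row3 − (6)·row0  ⇒  L[3][0]=6, U row3=(0, 8, 0, 0)

L[1][0] = 6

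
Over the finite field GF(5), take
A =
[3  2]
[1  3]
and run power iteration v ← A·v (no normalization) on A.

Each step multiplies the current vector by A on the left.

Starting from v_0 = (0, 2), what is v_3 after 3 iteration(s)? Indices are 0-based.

v_3 = (1, 0)

v_0 = (0, 2).
v_1 = A·v_0 = (4, 1).
v_2 = A·v_1 = (4, 2).
v_3 = A·v_2 = (1, 0).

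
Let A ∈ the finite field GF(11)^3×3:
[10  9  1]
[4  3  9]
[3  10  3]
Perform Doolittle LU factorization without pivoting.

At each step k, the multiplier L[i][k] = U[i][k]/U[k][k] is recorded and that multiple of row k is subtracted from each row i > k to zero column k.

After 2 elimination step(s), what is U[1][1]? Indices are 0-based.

Step 1: pivot at (0,0) is 10.
  row1 ← row1 − (7)·row0  ⇒  L[1][0]=7, U row1=(0, 6, 2)
  row2 ← row2 − (8)·row0  ⇒  L[2][0]=8, U row2=(0, 4, 6)
Step 2: pivot at (1,1) is 6.
  row2 ← row2 − (8)·row1  ⇒  L[2][1]=8, U row2=(0, 0, 1)

U[1][1] = 6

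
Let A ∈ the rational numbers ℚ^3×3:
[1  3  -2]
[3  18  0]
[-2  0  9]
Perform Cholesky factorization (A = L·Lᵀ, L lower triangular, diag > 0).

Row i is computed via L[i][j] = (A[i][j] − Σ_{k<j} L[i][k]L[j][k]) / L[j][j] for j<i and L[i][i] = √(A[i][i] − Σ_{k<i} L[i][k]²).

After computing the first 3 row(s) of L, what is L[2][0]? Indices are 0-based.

Step 1: L[0][0] = √(1) = 1.
  L[1][0] = (3) / L[0][0] = 3.
Step 2: L[1][1] = √(9) = 3.
  L[2][0] = (-2) / L[0][0] = -2.
  L[2][1] = (6) / L[1][1] = 2.
Step 3: L[2][2] = √(1) = 1.

L[2][0] = -2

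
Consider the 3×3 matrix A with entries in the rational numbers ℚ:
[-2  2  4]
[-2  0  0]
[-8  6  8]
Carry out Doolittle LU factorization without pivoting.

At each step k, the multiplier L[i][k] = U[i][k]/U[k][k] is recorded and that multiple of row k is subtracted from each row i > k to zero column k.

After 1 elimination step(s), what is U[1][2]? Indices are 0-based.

U[1][2] = -4

Step 1: pivot at (0,0) is -2.
  row1 ← row1 − (1)·row0  ⇒  L[1][0]=1, U row1=(0, -2, -4)
  row2 ← row2 − (4)·row0  ⇒  L[2][0]=4, U row2=(0, -2, -8)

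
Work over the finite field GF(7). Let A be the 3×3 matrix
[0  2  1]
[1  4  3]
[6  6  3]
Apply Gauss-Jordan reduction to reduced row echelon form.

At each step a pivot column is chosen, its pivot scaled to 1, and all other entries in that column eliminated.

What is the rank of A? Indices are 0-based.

pivot(0,0): swap R0↔R1
pivot(0,0)=1: scale R0 → (1, 4, 3)
  clear (2,0): R2 −= (6)R0 → (0, 3, 6)
pivot(1,1)=2: scale R1 → (0, 1, 4)
  clear (0,1): R0 −= (4)R1 → (1, 0, 1)
  clear (2,1): R2 −= (3)R1 → (0, 0, 1)
pivot(2,2)=1: scale R2 → (0, 0, 1)
  clear (0,2): R0 −= (1)R2 → (1, 0, 0)
  clear (1,2): R1 −= (4)R2 → (0, 1, 0)

rank = 3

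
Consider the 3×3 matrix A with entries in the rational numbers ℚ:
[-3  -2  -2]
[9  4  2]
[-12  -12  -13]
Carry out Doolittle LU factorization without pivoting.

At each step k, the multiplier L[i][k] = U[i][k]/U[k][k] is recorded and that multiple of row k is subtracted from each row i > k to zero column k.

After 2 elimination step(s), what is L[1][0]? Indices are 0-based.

L[1][0] = -3

[col 0] pivot -3
  R1 -= -3*R0 → (0, -2, -4)  (L[1][0] := -3)
  R2 -= 4*R0 → (0, -4, -5)  (L[2][0] := 4)
[col 1] pivot -2
  R2 -= 2*R1 → (0, 0, 3)  (L[2][1] := 2)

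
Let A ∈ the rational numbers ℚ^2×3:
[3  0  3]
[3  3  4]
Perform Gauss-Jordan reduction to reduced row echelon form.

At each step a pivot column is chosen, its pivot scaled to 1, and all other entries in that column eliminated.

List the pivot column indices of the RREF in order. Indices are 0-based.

[1] R0 /= 3  ⇒  (1, 0, 1)
     R1 -= 3·R0  ⇒  (0, 3, 1)
[2] R1 /= 3  ⇒  (0, 1, 1/3)

pivot columns: 0, 1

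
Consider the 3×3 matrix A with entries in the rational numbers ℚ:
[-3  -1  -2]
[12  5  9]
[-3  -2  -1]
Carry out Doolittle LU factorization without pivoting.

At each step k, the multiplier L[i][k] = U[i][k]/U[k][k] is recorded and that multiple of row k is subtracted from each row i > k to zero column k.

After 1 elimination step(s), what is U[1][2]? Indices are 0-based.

[col 0] pivot -3
  R1 -= -4*R0 → (0, 1, 1)  (L[1][0] := -4)
  R2 -= 1*R0 → (0, -1, 1)  (L[2][0] := 1)

U[1][2] = 1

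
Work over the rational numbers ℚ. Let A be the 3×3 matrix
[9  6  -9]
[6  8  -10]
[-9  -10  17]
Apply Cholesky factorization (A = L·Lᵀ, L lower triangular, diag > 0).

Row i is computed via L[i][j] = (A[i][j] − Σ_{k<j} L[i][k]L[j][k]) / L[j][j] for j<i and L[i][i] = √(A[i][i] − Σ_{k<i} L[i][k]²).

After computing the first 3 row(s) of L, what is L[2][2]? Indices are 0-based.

Step 1: L[0][0] = √(9) = 3.
  L[1][0] = (6) / L[0][0] = 2.
Step 2: L[1][1] = √(4) = 2.
  L[2][0] = (-9) / L[0][0] = -3.
  L[2][1] = (-4) / L[1][1] = -2.
Step 3: L[2][2] = √(4) = 2.

L[2][2] = 2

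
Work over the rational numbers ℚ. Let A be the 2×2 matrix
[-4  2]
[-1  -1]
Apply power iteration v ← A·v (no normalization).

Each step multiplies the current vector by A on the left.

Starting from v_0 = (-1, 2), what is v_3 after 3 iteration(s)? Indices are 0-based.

v_3 = (122, 41)

v_0 = (-1, 2).
v_1 = A·v_0 = (8, -1).
v_2 = A·v_1 = (-34, -7).
v_3 = A·v_2 = (122, 41).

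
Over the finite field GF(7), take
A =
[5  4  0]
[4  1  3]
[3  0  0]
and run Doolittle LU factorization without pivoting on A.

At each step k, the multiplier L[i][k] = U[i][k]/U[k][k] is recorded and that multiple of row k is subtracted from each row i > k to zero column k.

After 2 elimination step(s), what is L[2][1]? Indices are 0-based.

L[2][1] = 3

k=0: U[0][0]=5
  eliminate (1,0): mult=5, new row 1: (0, 2, 3); set L[1][0]=5
  eliminate (2,0): mult=2, new row 2: (0, 6, 0); set L[2][0]=2
k=1: U[1][1]=2
  eliminate (2,1): mult=3, new row 2: (0, 0, 5); set L[2][1]=3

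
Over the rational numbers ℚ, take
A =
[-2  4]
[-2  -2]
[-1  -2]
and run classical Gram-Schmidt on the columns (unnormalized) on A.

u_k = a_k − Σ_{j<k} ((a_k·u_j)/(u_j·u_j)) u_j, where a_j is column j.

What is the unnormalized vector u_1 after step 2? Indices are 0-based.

u_1 = (32/9, -22/9, -20/9)

Step 1: u_0 = a_0 = (-2, -2, -1).
Step 2: u_1 = a_1 − (-2/9)·u_0 = (32/9, -22/9, -20/9).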